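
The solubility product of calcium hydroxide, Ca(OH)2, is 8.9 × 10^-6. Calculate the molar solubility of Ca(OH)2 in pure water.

1.3 × 10^-2 M

Ca(OH)2(s) ⇌ Ca^2+ + 2 OH^-
Ksp = [Ca^2+][OH^-]^2
If s mol/L of Ca(OH)2 dissolves, [Ca^2+] = s and [OH^-] = 2s.
Ksp = s(2s)^2 = 4s^3
s = (8.9 × 10^-6 / 4)^(1/3) = 1.3 x 10^-2 M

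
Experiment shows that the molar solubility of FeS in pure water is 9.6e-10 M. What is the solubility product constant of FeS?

Ksp = 9.2 x 10^-19

FeS(s) ⇌ Fe^2+(aq) + S^2-(aq)
With molar solubility s: [Fe^2+] = s, [S^2-] = s.
Ksp = [Fe^2+][S^2-]
Ksp = s × s = s^2
With s = 9.6 x 10^-10: Ksp = 9.2 × 10^-19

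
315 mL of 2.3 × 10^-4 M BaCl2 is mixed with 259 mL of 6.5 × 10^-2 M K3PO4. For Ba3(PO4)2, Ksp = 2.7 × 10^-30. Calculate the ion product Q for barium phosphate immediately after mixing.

Total volume = 315 + 259 = 574 mL.
[Ba^2+] = 2.3 x 10^-4 × (315/574) = 1.26 × 10^-4 M
[PO4^3-] = 6.5 × 10^-2 × (259/574) = 2.93 × 10^-2 M
Ba3(PO4)2(s) ⇌ 3 Ba^2+ + 2 PO4^3-, so Q = [Ba^2+]^3[PO4^3-]^2
Q = (1.26 × 10^-4)^3(2.93 × 10^-2)^2 = 1.7 x 10^-15
Q > Ksp, so Ba3(PO4)2 will precipitate.

Q = 1.7 × 10^-15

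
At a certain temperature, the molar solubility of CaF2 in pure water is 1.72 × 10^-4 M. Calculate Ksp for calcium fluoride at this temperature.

CaF2(s) <=> Ca^2+ + 2 F^-
With molar solubility s: [Ca^2+] = s, [F^-] = 2s.
Ksp = [Ca^2+][F^-]^2
Substituting: Ksp = s(2s)^2 = 4s^3
Ksp = 4 × (1.72 × 10^-4)^3 = 2.04 x 10^-11

Ksp ≈ 2.04 × 10^-11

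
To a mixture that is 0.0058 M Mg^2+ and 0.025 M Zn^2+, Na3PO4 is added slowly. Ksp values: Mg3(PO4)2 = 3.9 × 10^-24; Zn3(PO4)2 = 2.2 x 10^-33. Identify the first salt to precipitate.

Each salt begins to precipitate when Q = Ksp, i.e. when [PO4^3-] reaches its threshold.
For Mg3(PO4)2: 3.9 × 10^-24 = (0.0058)^3 × [PO4^3-]^2  ⇒  [PO4^3-] = 4.5 × 10^-9 M.
For Zn3(PO4)2: 2.2 x 10^-33 = (0.025)^3 × [PO4^3-]^2  ⇒  [PO4^3-] = 1.2 × 10^-14 M.
The salt with the lower threshold [PO4^3-] precipitates first: Zn3(PO4)2.

Zn3(PO4)2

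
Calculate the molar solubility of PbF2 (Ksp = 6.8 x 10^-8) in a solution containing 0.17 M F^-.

PbF2(s) <=> Pb^2+(aq) + 2 F^-(aq)
Ksp = [Pb^2+][F^-]^2
If s mol/L dissolves here, [Pb^2+] = s, [F^-] = 0.17 + 2s ≈ 0.17 (common-ion effect: F^- is already 0.17 M).
Ksp ≈ s × (0.17)^2
s = 2.4 × 10^-6 M
Check: 2s = 4.7 × 10^-6 ≪ 0.17, so the approximation is valid.

s = 2.4 × 10^-6 M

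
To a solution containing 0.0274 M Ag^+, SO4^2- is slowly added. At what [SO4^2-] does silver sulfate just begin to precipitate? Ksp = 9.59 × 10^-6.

[SO4^2-] ≈ 1.28 × 10^-2 M

Ag2SO4(s) ⇌ 2 Ag^+ + SO4^2-
Ksp = [Ag^+]^2[SO4^2-]
Precipitation begins when Q = Ksp. With [Ag^+] = 0.0274 M:
9.59 × 10^-6 = (0.0274)^2 × [SO4^2-]
[SO4^2-] = (9.59 × 10^-6 / 7.508 x 10^-4) = 1.28 × 10^-2 M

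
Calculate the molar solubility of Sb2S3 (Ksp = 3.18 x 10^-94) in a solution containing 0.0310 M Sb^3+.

2.31e-31 M

Sb2S3(s) <=> 2 Sb^3+ + 3 S^2-
Ksp = [Sb^3+]^2[S^2-]^3
If s mol/L dissolves here, [Sb^3+] = 0.0310 + 2s ≈ 0.0310, [S^2-] = 3s (Ksp is small, so little additional dissolves).
Ksp ≈ (0.0310)^2 × (3s)^3
s = 2.31 × 10^-31 M
Check: 2s = 4.6 × 10^-31 ≪ 0.0310, so the approximation is valid.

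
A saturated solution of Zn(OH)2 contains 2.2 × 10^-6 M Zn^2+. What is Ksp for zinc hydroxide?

Zn(OH)2(s) ⇌ Zn^2+ + 2 OH^-
Stoichiometry gives [OH^-] = (2/1)[Zn^2+] = 4.40 x 10^-6 M.
Ksp = [Zn^2+][OH^-]^2
Ksp = 2.2 × 10^-6 × (4.40 × 10^-6)^2 = 4.3 x 10^-17

4.3 × 10^-17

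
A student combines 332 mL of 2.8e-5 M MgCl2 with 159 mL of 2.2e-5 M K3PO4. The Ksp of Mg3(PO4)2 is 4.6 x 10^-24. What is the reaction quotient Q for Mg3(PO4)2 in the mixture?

Total volume = 332 + 159 = 491 mL.
[Mg^2+] = 2.8 × 10^-5 × (332/491) = 1.89 x 10^-5 M
[PO4^3-] = 2.2 × 10^-5 × (159/491) = 7.12 × 10^-6 M
Mg3(PO4)2(s) ⇌ 3 Mg^2+ + 2 PO4^3-, so Q = [Mg^2+]^3[PO4^3-]^2
Q = (1.89 x 10^-5)^3(7.12 × 10^-6)^2 = 3.4 x 10^-25
Q < Ksp, so no precipitate of Mg3(PO4)2 forms.

3.4e-25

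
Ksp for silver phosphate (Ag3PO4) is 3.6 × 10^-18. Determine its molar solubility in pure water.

Ag3PO4(s) ⇌ 3 Ag^+ + PO4^3-
Ksp = [Ag^+]^3[PO4^3-]
Let s = molar solubility. Then [Ag^+] = 3s and [PO4^3-] = s.
Substituting: Ksp = (3s)^3s = 27s^4
s = (3.6 × 10^-18 / 27)^(1/4) = 1.9 × 10^-5 M

s ≈ 1.9 × 10^-5 M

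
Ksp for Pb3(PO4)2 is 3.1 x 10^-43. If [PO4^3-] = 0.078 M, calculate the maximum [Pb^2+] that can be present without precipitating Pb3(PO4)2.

Pb3(PO4)2(s) ⇌ 3 Pb^2+ + 2 PO4^3-
Ksp = [Pb^2+]^3[PO4^3-]^2
Precipitation begins when Q = Ksp. With [PO4^3-] = 0.078 M:
3.1 x 10^-43 = (0.078)^2 × [Pb^2+]^3
[Pb^2+] = (3.1 x 10^-43 / 6.08 × 10^-3)^(1/3) = 3.7 x 10^-14 M

[Pb^2+] = 3.7 x 10^-14 M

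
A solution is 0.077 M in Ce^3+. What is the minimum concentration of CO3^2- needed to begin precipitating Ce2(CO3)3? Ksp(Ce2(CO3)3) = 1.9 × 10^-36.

Ce2(CO3)3(s) ⇌ 2 Ce^3+ + 3 CO3^2-
Ksp = [Ce^3+]^2[CO3^2-]^3
Precipitation begins when Q = Ksp. With [Ce^3+] = 0.077 M:
1.9 × 10^-36 = (0.077)^2 × [CO3^2-]^3
[CO3^2-] = (1.9 × 10^-36 / 5.93 × 10^-3)^(1/3) = 6.8 × 10^-12 M

6.8 × 10^-12 M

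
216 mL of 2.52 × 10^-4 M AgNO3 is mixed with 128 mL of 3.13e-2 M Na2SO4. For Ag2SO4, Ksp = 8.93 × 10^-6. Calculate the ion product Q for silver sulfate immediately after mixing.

Total volume = 216 + 128 = 344 mL.
[Ag^+] = 2.52 × 10^-4 × (216/344) = 1.582 × 10^-4 M
[SO4^2-] = 3.13 × 10^-2 × (128/344) = 1.165 × 10^-2 M
Ag2SO4(s) <=> 2 Ag^+ + SO4^2-, so Q = [Ag^+]^2[SO4^2-]
Q = (1.582 x 10^-4)^2(1.165 × 10^-2) = 2.92 x 10^-10
Q < Ksp, so no precipitate of Ag2SO4 forms.

Q ≈ 2.92 × 10^-10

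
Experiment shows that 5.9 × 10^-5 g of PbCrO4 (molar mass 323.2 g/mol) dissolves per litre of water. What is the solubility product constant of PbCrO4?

3.3 x 10^-14

Molar solubility s = (5.9 x 10^-5 g/L) / (323.2 g/mol) = 1.83 × 10^-7 M.
PbCrO4(s) ⇌ Pb^2+ + CrO4^2-
If s mol/L of PbCrO4 dissolves, [Pb^2+] = s and [CrO4^2-] = s.
Ksp = [Pb^2+][CrO4^2-]
Ksp = (s)(s) = s^2
With s = 1.83 x 10^-7: Ksp = 3.3 x 10^-14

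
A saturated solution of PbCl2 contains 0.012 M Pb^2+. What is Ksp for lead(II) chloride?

PbCl2(s) ⇌ Pb^2+ + 2 Cl^-
Stoichiometry gives [Cl^-] = (2/1)[Pb^2+] = 2.40 × 10^-2 M.
Ksp = [Pb^2+][Cl^-]^2
Ksp = 1.2 x 10^-2 × (2.40 × 10^-2)^2 = 6.9 x 10^-6

6.9e-6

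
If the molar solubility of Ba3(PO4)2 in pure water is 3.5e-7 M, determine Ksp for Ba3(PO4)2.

Ba3(PO4)2(s) ⇌ 3 Ba^2+(aq) + 2 PO4^3-(aq)
If s mol/L of Ba3(PO4)2 dissolves, [Ba^2+] = 3s and [PO4^3-] = 2s.
Ksp = [Ba^2+]^3[PO4^3-]^2
Substituting: Ksp = (3s)^3(2s)^2 = 108s^5
Ksp = 108 × (3.5 x 10^-7)^5 = 5.7 × 10^-31

5.7e-31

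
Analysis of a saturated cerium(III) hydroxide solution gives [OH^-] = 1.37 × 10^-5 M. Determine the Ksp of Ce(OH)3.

Ksp = 1.17 × 10^-20

Ce(OH)3(s) ⇌ Ce^3+ + 3 OH^-
Stoichiometry gives [Ce^3+] = (1/3)[OH^-] = 4.567 × 10^-6 M.
Ksp = [Ce^3+][OH^-]^3
Ksp = 4.567 × 10^-6 × (1.37 x 10^-5)^3 = 1.17 × 10^-20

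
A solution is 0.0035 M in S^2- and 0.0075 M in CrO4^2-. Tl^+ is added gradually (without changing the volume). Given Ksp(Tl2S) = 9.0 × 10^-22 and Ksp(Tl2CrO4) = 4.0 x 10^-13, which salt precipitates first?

Precipitation of each salt starts when its ion product equals its Ksp.
For Tl2S: 9.0 × 10^-22 = 0.0035 × [Tl^+]^2  ⇒  [Tl^+] = 5.1 x 10^-10 M.
For Tl2CrO4: 4.0 x 10^-13 = 0.0075 × [Tl^+]^2  ⇒  [Tl^+] = 7.3 × 10^-6 M.
The salt with the lower threshold [Tl^+] precipitates first: Tl2S.

Tl2S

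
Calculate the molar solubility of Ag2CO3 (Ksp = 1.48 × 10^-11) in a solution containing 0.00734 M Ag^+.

s = 2.75 × 10^-7 M

Ag2CO3(s) ⇌ 2 Ag^+(aq) + CO3^2-(aq)
Ksp = [Ag^+]^2[CO3^2-]
Let s = moles of Ag2CO3 that dissolve per litre. [Ag^+] = 0.00734 + 2s ≈ 0.00734, [CO3^2-] = s (common-ion effect: Ag^+ is already 0.00734 M).
Ksp ≈ (0.00734)^2 × s
s = 2.75 × 10^-7 M
Check: 2s = 5.5 × 10^-7 ≪ 0.00734, so the approximation is valid.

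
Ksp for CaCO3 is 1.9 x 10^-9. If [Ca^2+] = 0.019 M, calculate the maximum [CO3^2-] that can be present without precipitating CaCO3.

CaCO3(s) <=> Ca^2+ + CO3^2-
Ksp = [Ca^2+][CO3^2-]
Precipitation begins when Q = Ksp. With [Ca^2+] = 0.019 M:
1.9 x 10^-9 = (0.019) × [CO3^2-]
[CO3^2-] = (1.9 x 10^-9 / 1.9 × 10^-2) = 1.0 x 10^-7 M

[CO3^2-] = 1.0 x 10^-7 M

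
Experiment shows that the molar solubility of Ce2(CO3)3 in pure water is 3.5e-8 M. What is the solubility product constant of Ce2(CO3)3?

5.7 × 10^-36

Ce2(CO3)3(s) ⇌ 2 Ce^3+ + 3 CO3^2-
With molar solubility s: [Ce^3+] = 2s, [CO3^2-] = 3s.
Ksp = [Ce^3+]^2[CO3^2-]^3
So Ksp = (2s)^2 × (3s)^3 = 108s^5
With s = 3.5 × 10^-8: Ksp = 5.7 × 10^-36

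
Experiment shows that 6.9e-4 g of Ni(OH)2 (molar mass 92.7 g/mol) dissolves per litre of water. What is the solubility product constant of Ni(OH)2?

Molar solubility s = (6.9 × 10^-4 g/L) / (92.7 g/mol) = 7.44 × 10^-6 M.
Ni(OH)2(s) ⇌ Ni^2+(aq) + 2 OH^-(aq)
For each mole of Ni(OH)2 that dissolves: [Ni^2+] = s, [OH^-] = 2s.
Ksp = [Ni^2+][OH^-]^2
So Ksp = s × (2s)^2 = 4s^3
With s = 7.44 × 10^-6: Ksp = 1.6 × 10^-15

1.6 x 10^-15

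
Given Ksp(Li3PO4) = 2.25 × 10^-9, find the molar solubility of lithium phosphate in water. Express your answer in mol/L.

3.02 × 10^-3 M

Li3PO4(s) ⇌ 3 Li^+ + PO4^3-
Ksp = [Li^+]^3[PO4^3-]
For each mole of Li3PO4 that dissolves: [Li^+] = 3s, [PO4^3-] = s.
Ksp = (3s)^3s = 27s^4
s^4 = 2.25 × 10^-9 / 27, so s = 3.02 x 10^-3 M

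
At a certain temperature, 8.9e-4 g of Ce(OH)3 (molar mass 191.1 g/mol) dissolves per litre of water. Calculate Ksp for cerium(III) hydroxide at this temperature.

Molar solubility s = (8.9 x 10^-4 g/L) / (191.1 g/mol) = 4.66 × 10^-6 M.
Ce(OH)3(s) ⇌ Ce^3+(aq) + 3 OH^-(aq)
Let s = molar solubility. Then [Ce^3+] = s and [OH^-] = 3s.
Ksp = [Ce^3+][OH^-]^3
Ksp = s(3s)^3 = 27s^4
Ksp = 27 × (4.66 x 10^-6)^4 = 1.3 x 10^-20

1.3 × 10^-20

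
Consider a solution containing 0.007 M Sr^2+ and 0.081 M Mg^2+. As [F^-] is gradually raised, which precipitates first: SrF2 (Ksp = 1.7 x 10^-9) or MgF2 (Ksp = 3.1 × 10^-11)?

MgF2

Precipitation of each salt starts when its ion product equals its Ksp.
For SrF2: 1.7 x 10^-9 = 0.007 × [F^-]^2  ⇒  [F^-] = 4.9 x 10^-4 M.
For MgF2: 3.1 × 10^-11 = 0.081 × [F^-]^2  ⇒  [F^-] = 2.0 x 10^-5 M.
The salt with the lower threshold [F^-] precipitates first: MgF2.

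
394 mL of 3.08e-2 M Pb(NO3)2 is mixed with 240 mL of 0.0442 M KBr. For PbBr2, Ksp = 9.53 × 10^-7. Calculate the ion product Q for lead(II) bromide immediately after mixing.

Q = 5.36e-6

Total volume = 394 + 240 = 634 mL.
[Pb^2+] = 3.08 × 10^-2 × (394/634) = 1.914 × 10^-2 M
[Br^-] = 4.42 x 10^-2 × (240/634) = 1.673 x 10^-2 M
PbBr2(s) ⇌ Pb^2+ + 2 Br^-, so Q = [Pb^2+][Br^-]^2
Q = (1.914 x 10^-2)(1.673 × 10^-2)^2 = 5.36 × 10^-6
Q > Ksp, so PbBr2 will precipitate.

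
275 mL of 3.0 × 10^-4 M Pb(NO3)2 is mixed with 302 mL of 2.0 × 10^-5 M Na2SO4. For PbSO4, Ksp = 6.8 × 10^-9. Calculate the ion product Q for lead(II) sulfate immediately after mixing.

Total volume = 275 + 302 = 577 mL.
[Pb^2+] = 3.0 x 10^-4 × (275/577) = 1.43 x 10^-4 M
[SO4^2-] = 2.0 × 10^-5 × (302/577) = 1.05 × 10^-5 M
PbSO4(s) <=> Pb^2+ + SO4^2-, so Q = [Pb^2+][SO4^2-]
Q = (1.43 × 10^-4)(1.05 × 10^-5) = 1.5 × 10^-9
Q < Ksp, so no precipitate of PbSO4 forms.

Q = 1.5 × 10^-9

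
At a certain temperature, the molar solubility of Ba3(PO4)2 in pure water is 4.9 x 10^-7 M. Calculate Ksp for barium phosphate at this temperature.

Ba3(PO4)2(s) <=> 3 Ba^2+(aq) + 2 PO4^3-(aq)
If s mol/L of Ba3(PO4)2 dissolves, [Ba^2+] = 3s and [PO4^3-] = 2s.
Ksp = [Ba^2+]^3[PO4^3-]^2
Ksp = (3s)^3(2s)^2 = 108s^5
With s = 4.9 × 10^-7: Ksp = 3.1 × 10^-30

Ksp ≈ 3.1e-30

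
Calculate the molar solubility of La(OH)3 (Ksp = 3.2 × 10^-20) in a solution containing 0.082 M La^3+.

La(OH)3(s) <=> La^3+(aq) + 3 OH^-(aq)
Ksp = [La^3+][OH^-]^3
Let s = moles of La(OH)3 that dissolve per litre. [La^3+] = 0.082 + s ≈ 0.082, [OH^-] = 3s (since the La^3+ already present dominates).
Ksp ≈ 0.082 × (3s)^3
s = 2.4 x 10^-7 M
Check: s = 2.4 × 10^-7 ≪ 0.082, so the approximation is valid.

2.4 × 10^-7 M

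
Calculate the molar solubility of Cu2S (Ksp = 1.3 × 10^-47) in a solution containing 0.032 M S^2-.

Cu2S(s) ⇌ 2 Cu^+(aq) + S^2-(aq)
Ksp = [Cu^+]^2[S^2-]
If s mol/L dissolves here, [Cu^+] = 2s, [S^2-] = 0.032 + s ≈ 0.032 (common-ion effect: S^2- is already 0.032 M).
Ksp ≈ (2s)^2 × 0.032
s = 1.0 × 10^-23 M
Check: s = 1.0 × 10^-23 ≪ 0.032, so the approximation is valid.

s = 1.0e-23 M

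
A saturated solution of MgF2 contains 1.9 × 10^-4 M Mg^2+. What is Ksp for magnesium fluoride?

2.7e-11

MgF2(s) ⇌ Mg^2+(aq) + 2 F^-(aq)
Stoichiometry gives [F^-] = (2/1)[Mg^2+] = 3.80 x 10^-4 M.
Ksp = [Mg^2+][F^-]^2
Ksp = 1.9 × 10^-4 × (3.80 x 10^-4)^2 = 2.7 x 10^-11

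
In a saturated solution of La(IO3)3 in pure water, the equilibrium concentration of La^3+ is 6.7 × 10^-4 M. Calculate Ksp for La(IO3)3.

5.4 x 10^-12

La(IO3)3(s) <=> La^3+(aq) + 3 IO3^-(aq)
Stoichiometry gives [IO3^-] = (3/1)[La^3+] = 2.01 × 10^-3 M.
Ksp = [La^3+][IO3^-]^3
Ksp = 6.7 × 10^-4 × (2.01 × 10^-3)^3 = 5.4 × 10^-12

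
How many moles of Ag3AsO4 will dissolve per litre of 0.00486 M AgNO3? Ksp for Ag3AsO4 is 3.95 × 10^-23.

Ag3AsO4(s) ⇌ 3 Ag^+ + AsO4^3-
Ksp = [Ag^+]^3[AsO4^3-]
If s mol/L dissolves here, [Ag^+] = 0.00486 + 3s ≈ 0.00486, [AsO4^3-] = s (common-ion effect: Ag^+ is already 0.00486 M).
Ksp ≈ (0.00486)^3 × s
s = 3.44 × 10^-16 M
Check: 3s = 1.0 × 10^-15 ≪ 0.00486, so the approximation is valid.

s ≈ 3.44 × 10^-16 M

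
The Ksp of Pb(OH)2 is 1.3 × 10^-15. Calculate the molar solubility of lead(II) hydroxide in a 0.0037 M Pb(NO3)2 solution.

Pb(OH)2(s) ⇌ Pb^2+ + 2 OH^-
Ksp = [Pb^2+][OH^-]^2
Let s = moles of Pb(OH)2 that dissolve per litre. [Pb^2+] = 0.0037 + s ≈ 0.0037, [OH^-] = 2s (common-ion effect: Pb^2+ is already 0.0037 M).
Ksp ≈ 0.0037 × (2s)^2
s = 3.0 × 10^-7 M
Check: s = 3.0 x 10^-7 ≪ 0.0037, so the approximation is valid.

s ≈ 3.0 × 10^-7 M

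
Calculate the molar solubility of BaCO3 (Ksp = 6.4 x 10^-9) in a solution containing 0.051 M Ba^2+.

s = 1.3e-7 M

BaCO3(s) ⇌ Ba^2+(aq) + CO3^2-(aq)
Ksp = [Ba^2+][CO3^2-]
Let s = moles of BaCO3 that dissolve per litre. [Ba^2+] = 0.051 + s ≈ 0.051, [CO3^2-] = s (since the Ba^2+ already present dominates).
Ksp ≈ 0.051 × s
s = 1.3 × 10^-7 M
Check: s = 1.3 × 10^-7 ≪ 0.051, so the approximation is valid.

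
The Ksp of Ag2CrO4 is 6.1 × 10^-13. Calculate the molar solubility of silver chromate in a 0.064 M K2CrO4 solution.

1.5 × 10^-6 M

Ag2CrO4(s) <=> 2 Ag^+(aq) + CrO4^2-(aq)
Ksp = [Ag^+]^2[CrO4^2-]
Let s be the molar solubility in this solution. [Ag^+] = 2s, [CrO4^2-] = 0.064 + s ≈ 0.064 (since CrO4^2- from K2CrO4 dominates).
Ksp ≈ (2s)^2 × 0.064
s = 1.5 × 10^-6 M
Check: s = 1.5 × 10^-6 ≪ 0.064, so the approximation is valid.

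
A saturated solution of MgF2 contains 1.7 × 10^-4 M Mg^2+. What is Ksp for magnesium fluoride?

MgF2(s) ⇌ Mg^2+(aq) + 2 F^-(aq)
Stoichiometry gives [F^-] = (2/1)[Mg^2+] = 3.40 × 10^-4 M.
Ksp = [Mg^2+][F^-]^2
Ksp = 1.7 x 10^-4 × (3.40 × 10^-4)^2 = 2.0 x 10^-11

2.0 × 10^-11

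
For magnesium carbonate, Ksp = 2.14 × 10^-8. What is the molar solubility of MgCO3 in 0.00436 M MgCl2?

s = 4.91 x 10^-6 M

MgCO3(s) <=> Mg^2+(aq) + CO3^2-(aq)
Ksp = [Mg^2+][CO3^2-]
If s mol/L dissolves here, [Mg^2+] = 0.00436 + s ≈ 0.00436, [CO3^2-] = s (since Mg^2+ from MgCl2 dominates).
Ksp ≈ 0.00436 × s
s = 4.91 × 10^-6 M
Check: s = 4.9 × 10^-6 ≪ 0.00436, so the approximation is valid.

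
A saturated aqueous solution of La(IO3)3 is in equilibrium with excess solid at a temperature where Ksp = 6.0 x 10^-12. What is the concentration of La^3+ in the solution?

[La^3+] ≈ 6.9e-4 M

La(IO3)3(s) ⇌ La^3+ + 3 IO3^-
Ksp = [La^3+][IO3^-]^3
If s mol/L of La(IO3)3 dissolves, [La^3+] = s and [IO3^-] = 3s.
Substituting: Ksp = s(3s)^3 = 27s^4
s = (6.0 x 10^-12 / 27)^(1/4) = 6.87 × 10^-4 M
[La^3+] = s = 6.9 × 10^-4 M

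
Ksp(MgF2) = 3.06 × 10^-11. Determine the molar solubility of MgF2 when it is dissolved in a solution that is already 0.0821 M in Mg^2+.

s = 9.65 × 10^-6 M

MgF2(s) <=> Mg^2+ + 2 F^-
Ksp = [Mg^2+][F^-]^2
If s mol/L dissolves here, [Mg^2+] = 0.0821 + s ≈ 0.0821, [F^-] = 2s (common-ion effect: Mg^2+ is already 0.0821 M).
Ksp ≈ 0.0821 × (2s)^2
s = 9.65 x 10^-6 M
Check: s = 9.7 × 10^-6 ≪ 0.0821, so the approximation is valid.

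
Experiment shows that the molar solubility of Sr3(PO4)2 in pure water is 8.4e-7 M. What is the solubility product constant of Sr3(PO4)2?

Sr3(PO4)2(s) ⇌ 3 Sr^2+(aq) + 2 PO4^3-(aq)
With molar solubility s: [Sr^2+] = 3s, [PO4^3-] = 2s.
Ksp = [Sr^2+]^3[PO4^3-]^2
Ksp = (3s)^3(2s)^2 = 108s^5
With s = 8.4 × 10^-7: Ksp = 4.5 × 10^-29

Ksp ≈ 4.5 x 10^-29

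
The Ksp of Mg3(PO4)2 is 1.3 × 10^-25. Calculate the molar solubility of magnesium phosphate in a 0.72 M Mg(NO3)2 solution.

Mg3(PO4)2(s) <=> 3 Mg^2+ + 2 PO4^3-
Ksp = [Mg^2+]^3[PO4^3-]^2
Let s = moles of Mg3(PO4)2 that dissolve per litre. [Mg^2+] = 0.72 + 3s ≈ 0.72, [PO4^3-] = 2s (since Mg^2+ from Mg(NO3)2 dominates).
Ksp ≈ (0.72)^3 × (2s)^2
s = 3.0 x 10^-13 M
Check: 3s = 8.9 × 10^-13 ≪ 0.72, so the approximation is valid.

s = 3.0 x 10^-13 M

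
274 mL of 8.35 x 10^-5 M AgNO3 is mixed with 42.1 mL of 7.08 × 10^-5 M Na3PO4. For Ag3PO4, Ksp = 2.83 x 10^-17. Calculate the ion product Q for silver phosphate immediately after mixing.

Total volume = 274 + 42.1 = 316.1 mL.
[Ag^+] = 8.35 × 10^-5 × (274/316.1) = 7.238 × 10^-5 M
[PO4^3-] = 7.08 x 10^-5 × (42.1/316.1) = 9.430 x 10^-6 M
Ag3PO4(s) ⇌ 3 Ag^+ + PO4^3-, so Q = [Ag^+]^3[PO4^3-]
Q = (7.238 × 10^-5)^3(9.430 × 10^-6) = 3.58 × 10^-18
Q < Ksp, so no precipitate of Ag3PO4 forms.

3.58e-18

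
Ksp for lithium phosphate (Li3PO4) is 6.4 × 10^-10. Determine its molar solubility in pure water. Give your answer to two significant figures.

s ≈ 2.2 × 10^-3 M

Li3PO4(s) <=> 3 Li^+ + PO4^3-
Ksp = [Li^+]^3[PO4^3-]
Let s = molar solubility. Then [Li^+] = 3s and [PO4^3-] = s.
Substituting: Ksp = (3s)^3s = 27s^4
s^4 = 6.4 × 10^-10 / 27, so s = 2.2 × 10^-3 M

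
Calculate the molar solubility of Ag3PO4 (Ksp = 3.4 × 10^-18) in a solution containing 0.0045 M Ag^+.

Ag3PO4(s) <=> 3 Ag^+ + PO4^3-
Ksp = [Ag^+]^3[PO4^3-]
Let s = moles of Ag3PO4 that dissolve per litre. [Ag^+] = 0.0045 + 3s ≈ 0.0045, [PO4^3-] = s (Ksp is small, so little additional dissolves).
Ksp ≈ (0.0045)^3 × s
s = 3.7 x 10^-11 M
Check: 3s = 1.1 x 10^-10 ≪ 0.0045, so the approximation is valid.

3.7 × 10^-11 M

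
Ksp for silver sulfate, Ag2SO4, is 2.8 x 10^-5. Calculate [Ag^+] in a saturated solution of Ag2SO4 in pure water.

Ag2SO4(s) ⇌ 2 Ag^+ + SO4^2-
Ksp = [Ag^+]^2[SO4^2-]
For each mole of Ag2SO4 that dissolves: [Ag^+] = 2s, [SO4^2-] = s.
Ksp = (2s)^2s = 4s^3
Solving, s = (2.8 x 10^-5/4)^(1/3) = 1.91 × 10^-2 M
[Ag^+] = 2s = 3.8 × 10^-2 M

[Ag^+] ≈ 0.038 M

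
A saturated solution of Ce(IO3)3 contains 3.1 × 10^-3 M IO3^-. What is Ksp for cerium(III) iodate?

Ce(IO3)3(s) ⇌ Ce^3+ + 3 IO3^-
Stoichiometry gives [Ce^3+] = (1/3)[IO3^-] = 1.03 x 10^-3 M.
Ksp = [Ce^3+][IO3^-]^3
Ksp = 1.03 x 10^-3 × (3.1 x 10^-3)^3 = 3.1 × 10^-11

Ksp ≈ 3.1e-11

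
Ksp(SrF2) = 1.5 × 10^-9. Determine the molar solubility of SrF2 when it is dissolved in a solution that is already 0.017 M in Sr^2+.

1.5 × 10^-4 M

SrF2(s) <=> Sr^2+(aq) + 2 F^-(aq)
Ksp = [Sr^2+][F^-]^2
Let s = moles of SrF2 that dissolve per litre. [Sr^2+] = 0.017 + s ≈ 0.017, [F^-] = 2s (common-ion effect: Sr^2+ is already 0.017 M).
Ksp ≈ 0.017 × (2s)^2
s = 1.5 × 10^-4 M
Check: s = 1.5 x 10^-4 ≪ 0.017, so the approximation is valid.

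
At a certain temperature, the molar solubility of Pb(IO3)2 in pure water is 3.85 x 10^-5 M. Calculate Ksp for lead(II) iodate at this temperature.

2.28 × 10^-13

Pb(IO3)2(s) <=> Pb^2+(aq) + 2 IO3^-(aq)
With molar solubility s: [Pb^2+] = s, [IO3^-] = 2s.
Ksp = [Pb^2+][IO3^-]^2
Substituting: Ksp = s(2s)^2 = 4s^3
Ksp = 4 × (3.85 × 10^-5)^3 = 2.28 × 10^-13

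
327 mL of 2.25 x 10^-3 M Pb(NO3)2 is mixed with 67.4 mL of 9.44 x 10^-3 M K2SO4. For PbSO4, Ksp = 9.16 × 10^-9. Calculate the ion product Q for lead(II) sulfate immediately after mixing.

3.01 × 10^-6

Total volume = 327 + 67.4 = 394.4 mL.
[Pb^2+] = 2.25 × 10^-3 × (327/394.4) = 1.865 x 10^-3 M
[SO4^2-] = 9.44 x 10^-3 × (67.4/394.4) = 1.613 x 10^-3 M
PbSO4(s) <=> Pb^2+ + SO4^2-, so Q = [Pb^2+][SO4^2-]
Q = (1.865 x 10^-3)(1.613 × 10^-3) = 3.01 x 10^-6
Q > Ksp, so PbSO4 will precipitate.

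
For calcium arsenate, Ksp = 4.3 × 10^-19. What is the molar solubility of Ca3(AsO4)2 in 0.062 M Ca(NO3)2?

2.1 × 10^-8 M

Ca3(AsO4)2(s) ⇌ 3 Ca^2+(aq) + 2 AsO4^3-(aq)
Ksp = [Ca^2+]^3[AsO4^3-]^2
Let s = moles of Ca3(AsO4)2 that dissolve per litre. [Ca^2+] = 0.062 + 3s ≈ 0.062, [AsO4^3-] = 2s (Ksp is small, so little additional dissolves).
Ksp ≈ (0.062)^3 × (2s)^2
s = 2.1 x 10^-8 M
Check: 3s = 6.4 × 10^-8 ≪ 0.062, so the approximation is valid.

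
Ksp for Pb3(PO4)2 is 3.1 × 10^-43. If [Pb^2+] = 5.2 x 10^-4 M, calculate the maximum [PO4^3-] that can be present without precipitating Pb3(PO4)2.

4.7 x 10^-17 M

Pb3(PO4)2(s) ⇌ 3 Pb^2+(aq) + 2 PO4^3-(aq)
Ksp = [Pb^2+]^3[PO4^3-]^2
Precipitation begins when Q = Ksp. With [Pb^2+] = 5.2 x 10^-4 M:
3.1 × 10^-43 = (5.2 x 10^-4)^3 × [PO4^3-]^2
[PO4^3-] = (3.1 × 10^-43 / 1.41 × 10^-10)^(1/2) = 4.7 x 10^-17 M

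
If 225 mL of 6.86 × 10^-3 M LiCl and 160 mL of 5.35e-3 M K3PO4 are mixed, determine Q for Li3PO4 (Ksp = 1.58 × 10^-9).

Total volume = 225 + 160 = 385 mL.
[Li^+] = 6.86 × 10^-3 × (225/385) = 4.009 × 10^-3 M
[PO4^3-] = 5.35 × 10^-3 × (160/385) = 2.223 × 10^-3 M
Li3PO4(s) <=> 3 Li^+ + PO4^3-, so Q = [Li^+]^3[PO4^3-]
Q = (4.009 × 10^-3)^3(2.223 × 10^-3) = 1.43 × 10^-10
Q < Ksp, so no precipitate of Li3PO4 forms.

Q ≈ 1.43e-10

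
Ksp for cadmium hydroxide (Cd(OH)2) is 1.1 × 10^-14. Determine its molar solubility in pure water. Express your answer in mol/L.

Cd(OH)2(s) ⇌ Cd^2+(aq) + 2 OH^-(aq)
Ksp = [Cd^2+][OH^-]^2
With molar solubility s: [Cd^2+] = s, [OH^-] = 2s.
Ksp = s(2s)^2 = 4s^3
s = (1.1 × 10^-14 / 4)^(1/3) = 1.4 × 10^-5 M

1.4 × 10^-5 M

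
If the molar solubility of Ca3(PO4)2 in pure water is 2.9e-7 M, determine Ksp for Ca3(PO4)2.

2.2 x 10^-31

Ca3(PO4)2(s) ⇌ 3 Ca^2+ + 2 PO4^3-
Let s = molar solubility. Then [Ca^2+] = 3s and [PO4^3-] = 2s.
Ksp = [Ca^2+]^3[PO4^3-]^2
Substituting: Ksp = (3s)^3(2s)^2 = 108s^5
With s = 2.9 x 10^-7: Ksp = 2.2 x 10^-31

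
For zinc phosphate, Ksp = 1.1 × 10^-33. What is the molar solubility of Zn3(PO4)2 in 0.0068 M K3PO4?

Zn3(PO4)2(s) ⇌ 3 Zn^2+ + 2 PO4^3-
Ksp = [Zn^2+]^3[PO4^3-]^2
Let s be the molar solubility in this solution. [Zn^2+] = 3s, [PO4^3-] = 0.0068 + 2s ≈ 0.0068 (common-ion effect: PO4^3- is already 0.0068 M).
Ksp ≈ (3s)^3 × (0.0068)^2
s = 9.6 x 10^-11 M
Check: 2s = 1.9 × 10^-10 ≪ 0.0068, so the approximation is valid.

9.6 x 10^-11 M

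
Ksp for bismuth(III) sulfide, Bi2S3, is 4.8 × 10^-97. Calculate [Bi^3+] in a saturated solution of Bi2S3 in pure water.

Bi2S3(s) ⇌ 2 Bi^3+(aq) + 3 S^2-(aq)
Ksp = [Bi^3+]^2[S^2-]^3
With molar solubility s: [Bi^3+] = 2s, [S^2-] = 3s.
Ksp = (2s)^2(3s)^3 = 108s^5
s = (4.8 × 10^-97 / 108)^(1/5) = 2.14 × 10^-20 M
[Bi^3+] = 2s = 4.3 x 10^-20 M

[Bi^3+] ≈ 4.3 × 10^-20 M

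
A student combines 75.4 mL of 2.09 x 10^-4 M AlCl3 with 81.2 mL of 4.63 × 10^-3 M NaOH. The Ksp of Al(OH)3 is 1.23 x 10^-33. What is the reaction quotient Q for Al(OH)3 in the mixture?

Total volume = 75.4 + 81.2 = 156.6 mL.
[Al^3+] = 2.09 × 10^-4 × (75.4/156.6) = 1.006 × 10^-4 M
[OH^-] = 4.63 × 10^-3 × (81.2/156.6) = 2.401 × 10^-3 M
Al(OH)3(s) ⇌ Al^3+ + 3 OH^-, so Q = [Al^3+][OH^-]^3
Q = (1.006 × 10^-4)(2.401 x 10^-3)^3 = 1.39 × 10^-12
Q > Ksp, so Al(OH)3 will precipitate.

1.39e-12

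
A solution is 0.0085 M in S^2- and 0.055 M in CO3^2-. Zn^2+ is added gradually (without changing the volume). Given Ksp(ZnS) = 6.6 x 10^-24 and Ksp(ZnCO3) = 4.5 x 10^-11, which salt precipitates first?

Each salt begins to precipitate when Q = Ksp, i.e. when [Zn^2+] reaches its threshold.
For ZnS: 6.6 x 10^-24 = 0.0085 × [Zn^2+]  ⇒  [Zn^2+] = 7.8 × 10^-22 M.
For ZnCO3: 4.5 x 10^-11 = 0.055 × [Zn^2+]  ⇒  [Zn^2+] = 8.2 × 10^-10 M.
The salt with the lower threshold [Zn^2+] precipitates first: ZnS.

ZnS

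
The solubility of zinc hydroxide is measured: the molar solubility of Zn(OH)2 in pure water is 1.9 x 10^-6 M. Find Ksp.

Zn(OH)2(s) ⇌ Zn^2+(aq) + 2 OH^-(aq)
For each mole of Zn(OH)2 that dissolves: [Zn^2+] = s, [OH^-] = 2s.
Ksp = [Zn^2+][OH^-]^2
So Ksp = s × (2s)^2 = 4s^3
With s = 1.9 x 10^-6: Ksp = 2.7 × 10^-17

Ksp = 2.7e-17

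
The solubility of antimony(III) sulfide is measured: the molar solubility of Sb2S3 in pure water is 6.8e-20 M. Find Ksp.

Sb2S3(s) <=> 2 Sb^3+(aq) + 3 S^2-(aq)
Let s = molar solubility. Then [Sb^3+] = 2s and [S^2-] = 3s.
Ksp = [Sb^3+]^2[S^2-]^3
Substituting: Ksp = (2s)^2(3s)^3 = 108s^5
Ksp = 108 × (6.8 × 10^-20)^5 = 1.6 x 10^-94

Ksp = 1.6e-94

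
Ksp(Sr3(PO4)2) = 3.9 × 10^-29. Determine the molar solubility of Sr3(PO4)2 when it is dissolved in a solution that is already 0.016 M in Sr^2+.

Sr3(PO4)2(s) ⇌ 3 Sr^2+ + 2 PO4^3-
Ksp = [Sr^2+]^3[PO4^3-]^2
Let s be the molar solubility in this solution. [Sr^2+] = 0.016 + 3s ≈ 0.016, [PO4^3-] = 2s (since the Sr^2+ already present dominates).
Ksp ≈ (0.016)^3 × (2s)^2
s = 1.5 × 10^-12 M
Check: 3s = 4.6 × 10^-12 ≪ 0.016, so the approximation is valid.

s = 1.5 × 10^-12 M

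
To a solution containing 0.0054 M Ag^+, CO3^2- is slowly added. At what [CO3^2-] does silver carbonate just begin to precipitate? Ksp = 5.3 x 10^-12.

[CO3^2-] = 1.8 × 10^-7 M

Ag2CO3(s) ⇌ 2 Ag^+(aq) + CO3^2-(aq)
Ksp = [Ag^+]^2[CO3^2-]
Precipitation begins when Q = Ksp. With [Ag^+] = 0.0054 M:
5.3 x 10^-12 = (0.0054)^2 × [CO3^2-]
[CO3^2-] = (5.3 x 10^-12 / 2.92 × 10^-5) = 1.8 × 10^-7 M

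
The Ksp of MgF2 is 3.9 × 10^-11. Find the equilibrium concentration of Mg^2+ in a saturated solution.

2.1 × 10^-4 M

MgF2(s) ⇌ Mg^2+(aq) + 2 F^-(aq)
Ksp = [Mg^2+][F^-]^2
For each mole of MgF2 that dissolves: [Mg^2+] = s, [F^-] = 2s.
Ksp = s(2s)^2 = 4s^3
s^3 = 3.9 × 10^-11 / 4, so s = 2.14 × 10^-4 M
[Mg^2+] = s = 2.1 x 10^-4 M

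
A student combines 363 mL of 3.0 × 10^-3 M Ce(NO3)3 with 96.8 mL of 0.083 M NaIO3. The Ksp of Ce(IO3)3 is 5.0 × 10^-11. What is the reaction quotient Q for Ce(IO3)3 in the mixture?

Total volume = 363 + 96.8 = 459.8 mL.
[Ce^3+] = 3.0 x 10^-3 × (363/459.8) = 2.37 × 10^-3 M
[IO3^-] = 8.3 x 10^-2 × (96.8/459.8) = 1.75 × 10^-2 M
Ce(IO3)3(s) ⇌ Ce^3+ + 3 IO3^-, so Q = [Ce^3+][IO3^-]^3
Q = (2.37 x 10^-3)(1.75 × 10^-2)^3 = 1.3 × 10^-8
Q > Ksp, so Ce(IO3)3 will precipitate.

1.3e-8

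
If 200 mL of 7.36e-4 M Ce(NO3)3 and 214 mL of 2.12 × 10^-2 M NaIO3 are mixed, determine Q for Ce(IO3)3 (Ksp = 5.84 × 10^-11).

Q = 4.68 x 10^-10

Total volume = 200 + 214 = 414 mL.
[Ce^3+] = 7.36 x 10^-4 × (200/414) = 3.556 x 10^-4 M
[IO3^-] = 2.12 × 10^-2 × (214/414) = 1.096 × 10^-2 M
Ce(IO3)3(s) <=> Ce^3+ + 3 IO3^-, so Q = [Ce^3+][IO3^-]^3
Q = (3.556 × 10^-4)(1.096 x 10^-2)^3 = 4.68 x 10^-10
Q > Ksp, so Ce(IO3)3 will precipitate.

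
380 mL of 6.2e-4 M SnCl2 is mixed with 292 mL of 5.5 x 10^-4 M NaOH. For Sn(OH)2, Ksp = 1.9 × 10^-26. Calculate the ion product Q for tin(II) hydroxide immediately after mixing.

Total volume = 380 + 292 = 672 mL.
[Sn^2+] = 6.2 × 10^-4 × (380/672) = 3.51 × 10^-4 M
[OH^-] = 5.5 x 10^-4 × (292/672) = 2.39 × 10^-4 M
Sn(OH)2(s) ⇌ Sn^2+(aq) + 2 OH^-(aq), so Q = [Sn^2+][OH^-]^2
Q = (3.51 x 10^-4)(2.39 × 10^-4)^2 = 2.0 x 10^-11
Q > Ksp, so Sn(OH)2 will precipitate.

Q ≈ 2.0 × 10^-11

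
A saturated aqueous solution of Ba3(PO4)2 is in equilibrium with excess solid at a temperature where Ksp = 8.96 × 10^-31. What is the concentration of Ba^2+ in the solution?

Ba3(PO4)2(s) ⇌ 3 Ba^2+(aq) + 2 PO4^3-(aq)
Ksp = [Ba^2+]^3[PO4^3-]^2
For each mole of Ba3(PO4)2 that dissolves: [Ba^2+] = 3s, [PO4^3-] = 2s.
Ksp = (3s)^3(2s)^2 = 108s^5
s^5 = 8.96 × 10^-31 / 108, so s = 3.835 × 10^-7 M
[Ba^2+] = 3s = 1.15 × 10^-6 M

[Ba^2+] = 1.15 x 10^-6 M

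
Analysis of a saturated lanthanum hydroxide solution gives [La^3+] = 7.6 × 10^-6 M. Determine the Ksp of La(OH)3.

La(OH)3(s) ⇌ La^3+ + 3 OH^-
Stoichiometry gives [OH^-] = (3/1)[La^3+] = 2.28 x 10^-5 M.
Ksp = [La^3+][OH^-]^3
Ksp = 7.6 x 10^-6 × (2.28 x 10^-5)^3 = 9.0 × 10^-20

9.0 × 10^-20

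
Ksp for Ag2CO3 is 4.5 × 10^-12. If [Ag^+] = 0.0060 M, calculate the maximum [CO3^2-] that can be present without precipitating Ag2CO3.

Ag2CO3(s) ⇌ 2 Ag^+ + CO3^2-
Ksp = [Ag^+]^2[CO3^2-]
Precipitation begins when Q = Ksp. With [Ag^+] = 0.0060 M:
4.5 × 10^-12 = (0.0060)^2 × [CO3^2-]
[CO3^2-] = (4.5 × 10^-12 / 3.60 × 10^-5) = 1.3 × 10^-7 M

[CO3^2-] ≈ 1.3e-7 M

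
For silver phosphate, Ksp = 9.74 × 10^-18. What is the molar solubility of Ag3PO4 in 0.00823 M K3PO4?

Ag3PO4(s) ⇌ 3 Ag^+(aq) + PO4^3-(aq)
Ksp = [Ag^+]^3[PO4^3-]
Let s = moles of Ag3PO4 that dissolve per litre. [Ag^+] = 3s, [PO4^3-] = 0.00823 + s ≈ 0.00823 (Ksp is small, so little additional dissolves).
Ksp ≈ (3s)^3 × 0.00823
s = 3.53 × 10^-6 M
Check: s = 3.5 × 10^-6 ≪ 0.00823, so the approximation is valid.

s ≈ 3.53 x 10^-6 M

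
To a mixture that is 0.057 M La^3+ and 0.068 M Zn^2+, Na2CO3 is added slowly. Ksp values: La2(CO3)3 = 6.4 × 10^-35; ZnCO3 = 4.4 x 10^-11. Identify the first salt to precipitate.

Precipitation of each salt starts when its ion product equals its Ksp.
For La2(CO3)3: 6.4 × 10^-35 = (0.057)^2 × [CO3^2-]^3  ⇒  [CO3^2-] = 2.7 × 10^-11 M.
For ZnCO3: 4.4 x 10^-11 = 0.068 × [CO3^2-]  ⇒  [CO3^2-] = 6.5 × 10^-10 M.
The salt with the lower threshold [CO3^2-] precipitates first: La2(CO3)3.

La2(CO3)3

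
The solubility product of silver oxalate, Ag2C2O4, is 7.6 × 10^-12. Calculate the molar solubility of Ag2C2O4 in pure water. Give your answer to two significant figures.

1.2 × 10^-4 M

Ag2C2O4(s) ⇌ 2 Ag^+ + C2O4^2-
Ksp = [Ag^+]^2[C2O4^2-]
With molar solubility s: [Ag^+] = 2s, [C2O4^2-] = s.
So Ksp = (2s)^2 × s = 4s^3
Solving, s = (7.6 × 10^-12/4)^(1/3) = 1.2 x 10^-4 M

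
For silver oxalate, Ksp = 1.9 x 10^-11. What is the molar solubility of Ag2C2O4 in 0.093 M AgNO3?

Ag2C2O4(s) ⇌ 2 Ag^+(aq) + C2O4^2-(aq)
Ksp = [Ag^+]^2[C2O4^2-]
Let s be the molar solubility in this solution. [Ag^+] = 0.093 + 2s ≈ 0.093, [C2O4^2-] = s (since Ag^+ from AgNO3 dominates).
Ksp ≈ (0.093)^2 × s
s = 2.2 × 10^-9 M
Check: 2s = 4.4 x 10^-9 ≪ 0.093, so the approximation is valid.

s ≈ 2.2 x 10^-9 M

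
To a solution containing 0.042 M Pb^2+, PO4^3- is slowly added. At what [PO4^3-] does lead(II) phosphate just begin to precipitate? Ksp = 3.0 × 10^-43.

[PO4^3-] = 6.4 x 10^-20 M

Pb3(PO4)2(s) <=> 3 Pb^2+(aq) + 2 PO4^3-(aq)
Ksp = [Pb^2+]^3[PO4^3-]^2
Precipitation begins when Q = Ksp. With [Pb^2+] = 0.042 M:
3.0 × 10^-43 = (0.042)^3 × [PO4^3-]^2
[PO4^3-] = (3.0 × 10^-43 / 7.41 × 10^-5)^(1/2) = 6.4 × 10^-20 M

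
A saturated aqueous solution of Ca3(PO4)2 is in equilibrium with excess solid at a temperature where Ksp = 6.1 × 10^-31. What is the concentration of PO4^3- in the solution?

[PO4^3-] = 7.1 × 10^-7 M

Ca3(PO4)2(s) ⇌ 3 Ca^2+ + 2 PO4^3-
Ksp = [Ca^2+]^3[PO4^3-]^2
With molar solubility s: [Ca^2+] = 3s, [PO4^3-] = 2s.
Substituting: Ksp = (3s)^3(2s)^2 = 108s^5
s = (6.1 × 10^-31 / 108)^(1/5) = 3.55 × 10^-7 M
[PO4^3-] = 2s = 7.1 x 10^-7 M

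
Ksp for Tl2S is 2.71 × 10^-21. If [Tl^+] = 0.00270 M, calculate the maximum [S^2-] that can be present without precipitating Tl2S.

Tl2S(s) ⇌ 2 Tl^+(aq) + S^2-(aq)
Ksp = [Tl^+]^2[S^2-]
Precipitation begins when Q = Ksp. With [Tl^+] = 0.00270 M:
2.71 × 10^-21 = (0.00270)^2 × [S^2-]
[S^2-] = (2.71 × 10^-21 / 7.290 x 10^-6) = 3.72 × 10^-16 M

[S^2-] = 3.72 × 10^-16 M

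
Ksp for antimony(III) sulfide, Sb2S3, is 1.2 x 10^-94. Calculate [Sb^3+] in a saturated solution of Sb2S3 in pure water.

Sb2S3(s) ⇌ 2 Sb^3+(aq) + 3 S^2-(aq)
Ksp = [Sb^3+]^2[S^2-]^3
If s mol/L of Sb2S3 dissolves, [Sb^3+] = 2s and [S^2-] = 3s.
Substituting: Ksp = (2s)^2(3s)^3 = 108s^5
Solving, s = (1.2 x 10^-94/108)^(1/5) = 6.44 × 10^-20 M
[Sb^3+] = 2s = 1.3 x 10^-19 M

[Sb^3+] = 1.3e-19 M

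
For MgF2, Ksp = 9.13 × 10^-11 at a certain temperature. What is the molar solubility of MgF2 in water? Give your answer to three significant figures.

s ≈ 2.84e-4 M

MgF2(s) ⇌ Mg^2+ + 2 F^-
Ksp = [Mg^2+][F^-]^2
For each mole of MgF2 that dissolves: [Mg^2+] = s, [F^-] = 2s.
So Ksp = s × (2s)^2 = 4s^3
s^3 = 9.13 × 10^-11 / 4, so s = 2.84 × 10^-4 M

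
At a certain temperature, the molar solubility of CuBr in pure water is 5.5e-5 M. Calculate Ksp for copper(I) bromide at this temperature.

Ksp ≈ 3.0e-9

CuBr(s) <=> Cu^+ + Br^-
If s mol/L of CuBr dissolves, [Cu^+] = s and [Br^-] = s.
Ksp = [Cu^+][Br^-]
Ksp = s^2
With s = 5.5 × 10^-5: Ksp = 3.0 × 10^-9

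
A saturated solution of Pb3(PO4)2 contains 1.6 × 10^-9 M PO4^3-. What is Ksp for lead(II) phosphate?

3.5e-44

Pb3(PO4)2(s) <=> 3 Pb^2+(aq) + 2 PO4^3-(aq)
Stoichiometry gives [Pb^2+] = (3/2)[PO4^3-] = 2.40 x 10^-9 M.
Ksp = [Pb^2+]^3[PO4^3-]^2
Ksp = (2.40 × 10^-9)^3 × (1.6 x 10^-9)^2 = 3.5 × 10^-44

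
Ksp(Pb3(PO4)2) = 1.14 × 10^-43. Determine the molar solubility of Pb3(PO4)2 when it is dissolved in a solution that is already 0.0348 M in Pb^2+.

s ≈ 2.60 × 10^-20 M

Pb3(PO4)2(s) <=> 3 Pb^2+ + 2 PO4^3-
Ksp = [Pb^2+]^3[PO4^3-]^2
Let s be the molar solubility in this solution. [Pb^2+] = 0.0348 + 3s ≈ 0.0348, [PO4^3-] = 2s (Ksp is small, so little additional dissolves).
Ksp ≈ (0.0348)^3 × (2s)^2
s = 2.60 × 10^-20 M
Check: 3s = 7.8 x 10^-20 ≪ 0.0348, so the approximation is valid.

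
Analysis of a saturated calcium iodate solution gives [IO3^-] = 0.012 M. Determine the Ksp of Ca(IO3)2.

8.6 × 10^-7

Ca(IO3)2(s) <=> Ca^2+ + 2 IO3^-
Stoichiometry gives [Ca^2+] = (1/2)[IO3^-] = 6.00 x 10^-3 M.
Ksp = [Ca^2+][IO3^-]^2
Ksp = 6.00 × 10^-3 × (1.2 × 10^-2)^2 = 8.6 × 10^-7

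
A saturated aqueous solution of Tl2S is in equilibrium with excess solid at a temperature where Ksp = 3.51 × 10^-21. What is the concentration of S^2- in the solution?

9.57 × 10^-8 M

Tl2S(s) ⇌ 2 Tl^+(aq) + S^2-(aq)
Ksp = [Tl^+]^2[S^2-]
If s mol/L of Tl2S dissolves, [Tl^+] = 2s and [S^2-] = s.
Ksp = (2s)^2s = 4s^3
Solving, s = (3.51 × 10^-21/4)^(1/3) = 9.574 x 10^-8 M
[S^2-] = s = 9.57 x 10^-8 M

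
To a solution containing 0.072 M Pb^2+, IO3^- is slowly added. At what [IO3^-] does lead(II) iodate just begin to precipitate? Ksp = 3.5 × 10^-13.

Pb(IO3)2(s) <=> Pb^2+(aq) + 2 IO3^-(aq)
Ksp = [Pb^2+][IO3^-]^2
Precipitation begins when Q = Ksp. With [Pb^2+] = 0.072 M:
3.5 × 10^-13 = (0.072) × [IO3^-]^2
[IO3^-] = (3.5 × 10^-13 / 7.2 × 10^-2)^(1/2) = 2.2 x 10^-6 M

[IO3^-] = 2.2 × 10^-6 M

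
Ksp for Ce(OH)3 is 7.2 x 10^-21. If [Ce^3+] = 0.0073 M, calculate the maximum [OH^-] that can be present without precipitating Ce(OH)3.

[OH^-] = 1.0 × 10^-6 M

Ce(OH)3(s) ⇌ Ce^3+ + 3 OH^-
Ksp = [Ce^3+][OH^-]^3
Precipitation begins when Q = Ksp. With [Ce^3+] = 0.0073 M:
7.2 x 10^-21 = (0.0073) × [OH^-]^3
[OH^-] = (7.2 x 10^-21 / 7.3 × 10^-3)^(1/3) = 1.0 × 10^-6 M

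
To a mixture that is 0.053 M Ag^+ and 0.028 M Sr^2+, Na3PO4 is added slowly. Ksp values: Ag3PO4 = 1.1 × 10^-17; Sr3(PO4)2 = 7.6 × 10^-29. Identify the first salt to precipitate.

Ag3PO4

Each salt begins to precipitate when Q = Ksp, i.e. when [PO4^3-] reaches its threshold.
For Ag3PO4: 1.1 × 10^-17 = (0.053)^3 × [PO4^3-]  ⇒  [PO4^3-] = 7.4 x 10^-14 M.
For Sr3(PO4)2: 7.6 × 10^-29 = (0.028)^3 × [PO4^3-]^2  ⇒  [PO4^3-] = 1.9 x 10^-12 M.
The salt with the lower threshold [PO4^3-] precipitates first: Ag3PO4.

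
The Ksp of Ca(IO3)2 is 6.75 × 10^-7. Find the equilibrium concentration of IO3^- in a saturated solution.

[IO3^-] ≈ 1.11 × 10^-2 M

Ca(IO3)2(s) ⇌ Ca^2+(aq) + 2 IO3^-(aq)
Ksp = [Ca^2+][IO3^-]^2
For each mole of Ca(IO3)2 that dissolves: [Ca^2+] = s, [IO3^-] = 2s.
Substituting: Ksp = s(2s)^2 = 4s^3
s^3 = 6.75 × 10^-7 / 4, so s = 5.526 × 10^-3 M
[IO3^-] = 2s = 1.11 × 10^-2 M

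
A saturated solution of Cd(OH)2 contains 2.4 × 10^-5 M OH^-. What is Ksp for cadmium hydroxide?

6.9 × 10^-15

Cd(OH)2(s) ⇌ Cd^2+ + 2 OH^-
Stoichiometry gives [Cd^2+] = (1/2)[OH^-] = 1.20 × 10^-5 M.
Ksp = [Cd^2+][OH^-]^2
Ksp = 1.20 x 10^-5 × (2.4 × 10^-5)^2 = 6.9 × 10^-15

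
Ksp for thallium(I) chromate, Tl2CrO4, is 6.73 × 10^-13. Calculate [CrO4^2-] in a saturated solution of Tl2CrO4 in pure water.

[CrO4^2-] = 5.52 x 10^-5 M

Tl2CrO4(s) ⇌ 2 Tl^+(aq) + CrO4^2-(aq)
Ksp = [Tl^+]^2[CrO4^2-]
With molar solubility s: [Tl^+] = 2s, [CrO4^2-] = s.
So Ksp = (2s)^2 × s = 4s^3
Solving, s = (6.73 × 10^-13/4)^(1/3) = 5.521 × 10^-5 M
[CrO4^2-] = s = 5.52 × 10^-5 M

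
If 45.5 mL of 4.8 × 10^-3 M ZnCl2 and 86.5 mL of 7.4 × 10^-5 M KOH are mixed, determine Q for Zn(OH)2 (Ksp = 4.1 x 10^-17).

Total volume = 45.5 + 86.5 = 132 mL.
[Zn^2+] = 4.8 × 10^-3 × (45.5/132) = 1.65 × 10^-3 M
[OH^-] = 7.4 x 10^-5 × (86.5/132) = 4.85 x 10^-5 M
Zn(OH)2(s) ⇌ Zn^2+(aq) + 2 OH^-(aq), so Q = [Zn^2+][OH^-]^2
Q = (1.65 × 10^-3)(4.85 × 10^-5)^2 = 3.9 × 10^-12
Q > Ksp, so Zn(OH)2 will precipitate.

Q ≈ 3.9 x 10^-12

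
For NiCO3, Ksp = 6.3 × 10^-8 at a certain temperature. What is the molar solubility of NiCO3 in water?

NiCO3(s) ⇌ Ni^2+(aq) + CO3^2-(aq)
Ksp = [Ni^2+][CO3^2-]
Let s = molar solubility. Then [Ni^2+] = s and [CO3^2-] = s.
Ksp = (s)(s) = s^2
s = √(6.3 × 10^-8) = 2.5 × 10^-4 M

s = 2.5 × 10^-4 M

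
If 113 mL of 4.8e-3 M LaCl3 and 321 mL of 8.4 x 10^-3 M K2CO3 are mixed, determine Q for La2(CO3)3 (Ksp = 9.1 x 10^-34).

Total volume = 113 + 321 = 434 mL.
[La^3+] = 4.8 x 10^-3 × (113/434) = 1.25 x 10^-3 M
[CO3^2-] = 8.4 × 10^-3 × (321/434) = 6.21 × 10^-3 M
La2(CO3)3(s) ⇌ 2 La^3+ + 3 CO3^2-, so Q = [La^3+]^2[CO3^2-]^3
Q = (1.25 × 10^-3)^2(6.21 × 10^-3)^3 = 3.7 × 10^-13
Q > Ksp, so La2(CO3)3 will precipitate.

3.7e-13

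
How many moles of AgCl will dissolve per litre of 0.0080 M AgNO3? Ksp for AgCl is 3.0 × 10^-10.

s ≈ 3.8 x 10^-8 M

AgCl(s) <=> Ag^+(aq) + Cl^-(aq)
Ksp = [Ag^+][Cl^-]
Let s be the molar solubility in this solution. [Ag^+] = 0.0080 + s ≈ 0.0080, [Cl^-] = s (since Ag^+ from AgNO3 dominates).
Ksp ≈ 0.0080 × s
s = 3.8 × 10^-8 M
Check: s = 3.8 × 10^-8 ≪ 0.0080, so the approximation is valid.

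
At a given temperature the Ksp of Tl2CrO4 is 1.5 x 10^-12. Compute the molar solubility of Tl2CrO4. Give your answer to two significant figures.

s ≈ 7.2e-5 M

Tl2CrO4(s) ⇌ 2 Tl^+(aq) + CrO4^2-(aq)
Ksp = [Tl^+]^2[CrO4^2-]
With molar solubility s: [Tl^+] = 2s, [CrO4^2-] = s.
Ksp = (2s)^2s = 4s^3
s = (1.5 x 10^-12 / 4)^(1/3) = 7.2 x 10^-5 M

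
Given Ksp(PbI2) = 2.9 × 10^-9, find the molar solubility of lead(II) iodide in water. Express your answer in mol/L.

PbI2(s) <=> Pb^2+(aq) + 2 I^-(aq)
Ksp = [Pb^2+][I^-]^2
Let s = molar solubility. Then [Pb^2+] = s and [I^-] = 2s.
So Ksp = s × (2s)^2 = 4s^3
s = (2.9 × 10^-9 / 4)^(1/3) = 9.0 x 10^-4 M

9.0 x 10^-4 M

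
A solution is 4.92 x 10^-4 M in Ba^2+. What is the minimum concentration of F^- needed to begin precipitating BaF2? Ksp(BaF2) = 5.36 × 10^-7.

BaF2(s) <=> Ba^2+(aq) + 2 F^-(aq)
Ksp = [Ba^2+][F^-]^2
Precipitation begins when Q = Ksp. With [Ba^2+] = 4.92 x 10^-4 M:
5.36 × 10^-7 = (4.92 x 10^-4) × [F^-]^2
[F^-] = (5.36 × 10^-7 / 4.92 × 10^-4)^(1/2) = 3.30 × 10^-2 M

[F^-] = 3.30e-2 M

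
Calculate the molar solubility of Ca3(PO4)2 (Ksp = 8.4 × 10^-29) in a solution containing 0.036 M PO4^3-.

1.3 × 10^-9 M

Ca3(PO4)2(s) <=> 3 Ca^2+(aq) + 2 PO4^3-(aq)
Ksp = [Ca^2+]^3[PO4^3-]^2
Let s = moles of Ca3(PO4)2 that dissolve per litre. [Ca^2+] = 3s, [PO4^3-] = 0.036 + 2s ≈ 0.036 (Ksp is small, so little additional dissolves).
Ksp ≈ (3s)^3 × (0.036)^2
s = 1.3 × 10^-9 M
Check: 2s = 2.7 × 10^-9 ≪ 0.036, so the approximation is valid.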